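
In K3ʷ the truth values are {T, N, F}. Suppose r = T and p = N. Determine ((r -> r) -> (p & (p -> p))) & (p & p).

r -> r = T -> T = T
p -> p = N -> N = N
p & (p -> p) = N & N = N
(r -> r) -> (p & (p -> p)) = T -> N = N
p & p = N & N = N
((r -> r) -> (p & (p -> p))) & (p & p) = N & N = N

N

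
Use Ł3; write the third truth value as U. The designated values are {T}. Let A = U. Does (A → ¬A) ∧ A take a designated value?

¬A = ¬U = U
A → ¬A = U → U = T
(A → ¬A) ∧ A = T ∧ U = U
U ∉ {T}.

No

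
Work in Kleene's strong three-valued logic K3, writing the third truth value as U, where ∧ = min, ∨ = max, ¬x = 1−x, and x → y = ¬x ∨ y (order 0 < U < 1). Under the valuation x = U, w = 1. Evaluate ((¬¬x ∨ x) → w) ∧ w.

1

¬x = ¬U = U
¬¬x = ¬U = U
¬¬x ∨ x = U ∨ U = U
(¬¬x ∨ x) → w = U → 1 = 1  [¬U ∨ 1]
((¬¬x ∨ x) → w) ∧ w = 1 ∧ 1 = 1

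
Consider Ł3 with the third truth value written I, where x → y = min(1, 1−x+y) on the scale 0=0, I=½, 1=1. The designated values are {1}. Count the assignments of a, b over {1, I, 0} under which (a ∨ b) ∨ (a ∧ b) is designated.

5

Of the 9 assignments, 5 give a value in {1}.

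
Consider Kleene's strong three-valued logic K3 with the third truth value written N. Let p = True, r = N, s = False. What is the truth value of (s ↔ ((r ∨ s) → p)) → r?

True

r ∨ s = N ∨ False = N
(r ∨ s) → p = N → True = True  [¬N ∨ True]
s ↔ ((r ∨ s) → p) = False ↔ True = False
(s ↔ ((r ∨ s) → p)) → r = False → N = True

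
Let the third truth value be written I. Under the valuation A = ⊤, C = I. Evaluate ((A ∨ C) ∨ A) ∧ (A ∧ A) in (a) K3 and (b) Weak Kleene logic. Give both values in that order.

⊤; I

In K3: A ∨ C = ⊤ ∨ I = ⊤
(A ∨ C) ∨ A = ⊤ ∨ ⊤ = ⊤
A ∧ A = ⊤ ∧ ⊤ = ⊤
((A ∨ C) ∨ A) ∧ (A ∧ A) = ⊤ ∧ ⊤ = ⊤
In Weak Kleene logic: A ∨ C = ⊤ ∨ I = I
(A ∨ C) ∨ A = I ∨ ⊤ = I
A ∧ A = ⊤ ∧ ⊤ = ⊤
((A ∨ C) ∨ A) ∧ (A ∧ A) = I ∧ ⊤ = I
They differ because K3 and Weak Kleene logic treat I differently under the binary connectives.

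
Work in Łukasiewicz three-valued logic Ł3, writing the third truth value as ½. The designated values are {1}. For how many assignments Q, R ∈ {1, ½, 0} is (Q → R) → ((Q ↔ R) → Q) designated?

6

Of the 9 assignments, 6 give a value in {1}.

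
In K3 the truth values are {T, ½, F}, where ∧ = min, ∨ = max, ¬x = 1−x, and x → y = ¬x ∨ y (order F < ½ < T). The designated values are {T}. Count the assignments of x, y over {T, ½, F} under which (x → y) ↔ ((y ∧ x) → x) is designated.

Designated under: (x=T, y=T); (x=F, y=T); (x=F, y=½); (x=F, y=F).

4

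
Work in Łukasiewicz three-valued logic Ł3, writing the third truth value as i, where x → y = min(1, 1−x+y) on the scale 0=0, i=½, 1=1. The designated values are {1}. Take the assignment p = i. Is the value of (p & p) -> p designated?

Yes

p & p = i & i = i
(p & p) -> p = i -> i = 1  [min(1, 1−½+½)]
1 ∈ {1}.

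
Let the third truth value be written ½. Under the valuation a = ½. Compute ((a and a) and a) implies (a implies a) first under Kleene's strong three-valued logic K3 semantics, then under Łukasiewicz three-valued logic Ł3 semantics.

In Kleene's strong three-valued logic K3: a and a = ½ and ½ = ½
(a and a) and a = ½ and ½ = ½
a implies a = ½ implies ½ = ½  [not ½ or ½]
((a and a) and a) implies (a implies a) = ½ implies ½ = ½
In Łukasiewicz three-valued logic Ł3: a and a = ½ and ½ = ½
(a and a) and a = ½ and ½ = ½
a implies a = ½ implies ½ = T  [min(1, 1−½+½)]
((a and a) and a) implies (a implies a) = ½ implies T = T
They differ because Kleene's strong three-valued logic K3 and Łukasiewicz three-valued logic Ł3 treat ½ differently under implication.

½; T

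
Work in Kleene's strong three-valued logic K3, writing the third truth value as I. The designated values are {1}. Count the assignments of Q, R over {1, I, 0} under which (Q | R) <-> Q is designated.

Designated under: (Q=1, R=1); (Q=1, R=I); (Q=1, R=0); (Q=0, R=0).

4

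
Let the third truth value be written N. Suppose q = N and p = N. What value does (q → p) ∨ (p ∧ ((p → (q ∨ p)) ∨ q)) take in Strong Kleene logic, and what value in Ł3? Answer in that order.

In Strong Kleene logic: q → p = N → N = N  [¬N ∨ N]
q ∨ p = N ∨ N = N
p → (q ∨ p) = N → N = N
(p → (q ∨ p)) ∨ q = N ∨ N = N
p ∧ ((p → (q ∨ p)) ∨ q) = N ∧ N = N
(q → p) ∨ (p ∧ ((p → (q ∨ p)) ∨ q)) = N ∨ N = N
In Ł3: q → p = N → N = ⊤  [min(1, 1−½+½)]
q ∨ p = N ∨ N = N
p → (q ∨ p) = N → N = ⊤
(p → (q ∨ p)) ∨ q = ⊤ ∨ N = ⊤
p ∧ ((p → (q ∨ p)) ∨ q) = N ∧ ⊤ = N
(q → p) ∨ (p ∧ ((p → (q ∨ p)) ∨ q)) = ⊤ ∨ N = ⊤
They differ because Strong Kleene logic and Ł3 treat N differently under implication.

N; ⊤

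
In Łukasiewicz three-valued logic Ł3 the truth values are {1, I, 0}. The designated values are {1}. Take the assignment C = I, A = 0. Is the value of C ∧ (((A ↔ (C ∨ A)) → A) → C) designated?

No

C ∨ A = I ∨ 0 = I
A ↔ (C ∨ A) = 0 ↔ I = I  [1 − |0−½|]
(A ↔ (C ∨ A)) → A = I → 0 = I
((A ↔ (C ∨ A)) → A) → C = I → I = 1
C ∧ (((A ↔ (C ∨ A)) → A) → C) = I ∧ 1 = I
I ∉ {1}.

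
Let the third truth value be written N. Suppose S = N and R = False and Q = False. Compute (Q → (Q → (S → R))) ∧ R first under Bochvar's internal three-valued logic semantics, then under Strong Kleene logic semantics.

In Bochvar's internal three-valued logic: S → R = N → False = N  [any arg is the third value ⇒ result is the third value]
Q → (S → R) = False → N = N
Q → (Q → (S → R)) = False → N = N
(Q → (Q → (S → R))) ∧ R = N ∧ False = N
In Strong Kleene logic: S → R = N → False = N  [¬N ∨ False]
Q → (S → R) = False → N = True
Q → (Q → (S → R)) = False → True = True
(Q → (Q → (S → R))) ∧ R = True ∧ False = False
They differ because Bochvar's internal three-valued logic and Strong Kleene logic treat N differently under the binary connectives.

N; False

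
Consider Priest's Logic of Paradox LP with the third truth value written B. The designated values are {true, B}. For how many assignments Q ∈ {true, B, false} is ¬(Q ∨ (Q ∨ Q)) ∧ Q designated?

1

Q=true: false ·
Q=B: B ✓
Q=false: false ·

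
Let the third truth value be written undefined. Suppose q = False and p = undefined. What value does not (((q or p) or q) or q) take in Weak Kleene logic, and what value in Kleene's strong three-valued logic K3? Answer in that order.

undefined; undefined

In Weak Kleene logic: q or p = False or undefined = undefined
(q or p) or q = undefined or False = undefined
((q or p) or q) or q = undefined or False = undefined
not (((q or p) or q) or q) = not undefined = undefined
In Kleene's strong three-valued logic K3: q or p = False or undefined = undefined
(q or p) or q = undefined or False = undefined
((q or p) or q) or q = undefined or False = undefined
not (((q or p) or q) or q) = not undefined = undefined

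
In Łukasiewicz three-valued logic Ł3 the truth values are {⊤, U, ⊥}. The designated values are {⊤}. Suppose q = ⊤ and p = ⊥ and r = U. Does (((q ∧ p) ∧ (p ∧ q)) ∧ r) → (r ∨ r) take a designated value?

Yes

q ∧ p = ⊤ ∧ ⊥ = ⊥
p ∧ q = ⊥ ∧ ⊤ = ⊥
(q ∧ p) ∧ (p ∧ q) = ⊥ ∧ ⊥ = ⊥
((q ∧ p) ∧ (p ∧ q)) ∧ r = ⊥ ∧ U = ⊥
r ∨ r = U ∨ U = U
(((q ∧ p) ∧ (p ∧ q)) ∧ r) → (r ∨ r) = ⊥ → U = ⊤
⊤ ∈ {⊤}.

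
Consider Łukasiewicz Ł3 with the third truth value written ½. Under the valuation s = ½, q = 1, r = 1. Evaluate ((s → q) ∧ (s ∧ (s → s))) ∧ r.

s → q = ½ → 1 = 1  [min(1, 1−½+1)]
s → s = ½ → ½ = 1
s ∧ (s → s) = ½ ∧ 1 = ½
(s → q) ∧ (s ∧ (s → s)) = 1 ∧ ½ = ½
((s → q) ∧ (s ∧ (s → s))) ∧ r = ½ ∧ 1 = ½

½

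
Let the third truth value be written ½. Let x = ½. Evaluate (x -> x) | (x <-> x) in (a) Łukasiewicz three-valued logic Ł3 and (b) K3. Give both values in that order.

⊤; ½

In Łukasiewicz three-valued logic Ł3: x -> x = ½ -> ½ = ⊤  [min(1, 1−½+½)]
x <-> x = ½ <-> ½ = ⊤
(x -> x) | (x <-> x) = ⊤ | ⊤ = ⊤
In K3: x -> x = ½ -> ½ = ½  [~½ | ½]
x <-> x = ½ <-> ½ = ½
(x -> x) | (x <-> x) = ½ | ½ = ½
They differ because Łukasiewicz three-valued logic Ł3 and K3 treat ½ differently under implication.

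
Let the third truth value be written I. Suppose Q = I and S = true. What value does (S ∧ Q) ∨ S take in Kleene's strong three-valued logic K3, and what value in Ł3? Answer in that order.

In Kleene's strong three-valued logic K3: S ∧ Q = true ∧ I = I
(S ∧ Q) ∨ S = I ∨ true = true
In Ł3: S ∧ Q = true ∧ I = I
(S ∧ Q) ∨ S = I ∨ true = true

true; true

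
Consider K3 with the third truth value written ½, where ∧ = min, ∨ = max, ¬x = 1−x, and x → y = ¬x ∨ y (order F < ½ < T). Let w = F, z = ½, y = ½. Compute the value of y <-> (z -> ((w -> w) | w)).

½

w -> w = F -> F = T
(w -> w) | w = T | F = T
z -> ((w -> w) | w) = ½ -> T = T  [~½ | T]
y <-> (z -> ((w -> w) | w)) = ½ <-> T = ½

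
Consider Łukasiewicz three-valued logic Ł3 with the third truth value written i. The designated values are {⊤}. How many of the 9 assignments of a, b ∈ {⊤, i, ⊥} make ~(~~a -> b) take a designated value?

1

Designated under: (a=⊤, b=⊥).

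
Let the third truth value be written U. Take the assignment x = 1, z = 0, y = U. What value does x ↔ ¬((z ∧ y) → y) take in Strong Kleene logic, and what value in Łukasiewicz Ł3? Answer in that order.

In Strong Kleene logic: z ∧ y = 0 ∧ U = 0
(z ∧ y) → y = 0 → U = 1
¬((z ∧ y) → y) = ¬1 = 0
x ↔ ¬((z ∧ y) → y) = 1 ↔ 0 = 0
In Łukasiewicz Ł3: z ∧ y = 0 ∧ U = 0
(z ∧ y) → y = 0 → U = 1  [min(1, 1−0+½)]
¬((z ∧ y) → y) = ¬1 = 0
x ↔ ¬((z ∧ y) → y) = 1 ↔ 0 = 0

0; 0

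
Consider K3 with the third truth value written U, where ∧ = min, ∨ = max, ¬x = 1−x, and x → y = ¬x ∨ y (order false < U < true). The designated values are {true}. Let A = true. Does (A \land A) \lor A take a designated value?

A \land A = true \land true = true
(A \land A) \lor A = true \lor true = true
true ∈ {true}.

Yes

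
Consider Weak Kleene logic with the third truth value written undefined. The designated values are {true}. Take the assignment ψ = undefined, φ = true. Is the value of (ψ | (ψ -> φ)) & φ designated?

No

ψ -> φ = undefined -> true = undefined  [any arg is the third value ⇒ result is the third value]
ψ | (ψ -> φ) = undefined | undefined = undefined
(ψ | (ψ -> φ)) & φ = undefined & true = undefined
undefined ∉ {true}.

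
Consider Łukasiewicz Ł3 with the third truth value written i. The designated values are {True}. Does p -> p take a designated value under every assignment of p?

Yes

Every assignment of p over {True, i, False} gives a value in {True}.
In particular, with p=i: p -> p = True.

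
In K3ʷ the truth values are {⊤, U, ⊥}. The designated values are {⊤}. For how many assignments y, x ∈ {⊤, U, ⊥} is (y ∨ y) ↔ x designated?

Designated under: (y=⊤, x=⊤); (y=⊥, x=⊥).

2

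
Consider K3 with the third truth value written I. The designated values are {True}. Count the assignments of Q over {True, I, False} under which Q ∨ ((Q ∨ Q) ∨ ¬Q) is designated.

2

Q=True: True ✓
Q=I: I ·
Q=False: True ✓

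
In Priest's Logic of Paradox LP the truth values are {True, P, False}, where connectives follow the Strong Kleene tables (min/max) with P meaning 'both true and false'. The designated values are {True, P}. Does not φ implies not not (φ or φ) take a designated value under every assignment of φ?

Countermodel: φ=False gives False, which is not designated.

No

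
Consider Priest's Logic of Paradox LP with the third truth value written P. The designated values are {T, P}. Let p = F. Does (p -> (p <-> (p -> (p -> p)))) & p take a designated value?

p -> p = F -> F = T
p -> (p -> p) = F -> T = T
p <-> (p -> (p -> p)) = F <-> T = F
p -> (p <-> (p -> (p -> p))) = F -> F = T
(p -> (p <-> (p -> (p -> p)))) & p = T & F = F
F ∉ {T, P}.

No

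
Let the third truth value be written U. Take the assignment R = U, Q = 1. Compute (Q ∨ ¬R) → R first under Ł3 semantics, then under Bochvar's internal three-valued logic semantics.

In Ł3: ¬R = ¬U = U
Q ∨ ¬R = 1 ∨ U = 1
(Q ∨ ¬R) → R = 1 → U = U
In Bochvar's internal three-valued logic: ¬R = ¬U = U
Q ∨ ¬R = 1 ∨ U = U
(Q ∨ ¬R) → R = U → U = U  [any arg is the third value ⇒ result is the third value]

U; U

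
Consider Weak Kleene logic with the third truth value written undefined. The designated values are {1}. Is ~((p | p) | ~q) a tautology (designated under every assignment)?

No

Countermodel: p=1, q=1 gives 0, which is not designated.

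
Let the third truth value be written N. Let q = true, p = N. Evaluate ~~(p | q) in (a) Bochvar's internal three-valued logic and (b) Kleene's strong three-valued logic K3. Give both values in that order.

In Bochvar's internal three-valued logic: p | q = N | true = N
~(p | q) = ~N = N
~~(p | q) = ~N = N
In Kleene's strong three-valued logic K3: p | q = N | true = true
~(p | q) = ~true = false
~~(p | q) = ~false = true
They differ because Bochvar's internal three-valued logic and Kleene's strong three-valued logic K3 treat N differently under the binary connectives.

N; true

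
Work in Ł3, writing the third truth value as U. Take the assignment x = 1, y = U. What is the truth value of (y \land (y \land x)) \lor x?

y \land x = U \land 1 = U
y \land (y \land x) = U \land U = U
(y \land (y \land x)) \lor x = U \lor 1 = 1

1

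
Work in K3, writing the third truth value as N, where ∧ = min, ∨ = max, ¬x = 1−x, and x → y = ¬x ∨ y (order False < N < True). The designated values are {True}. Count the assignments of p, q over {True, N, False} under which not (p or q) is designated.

1

Designated under: (p=False, q=False).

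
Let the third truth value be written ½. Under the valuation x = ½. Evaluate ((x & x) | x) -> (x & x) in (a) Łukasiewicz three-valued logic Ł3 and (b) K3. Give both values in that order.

In Łukasiewicz three-valued logic Ł3: x & x = ½ & ½ = ½
(x & x) | x = ½ | ½ = ½
x & x = ½ & ½ = ½
((x & x) | x) -> (x & x) = ½ -> ½ = 1  [min(1, 1−½+½)]
In K3: x & x = ½ & ½ = ½
(x & x) | x = ½ | ½ = ½
x & x = ½ & ½ = ½
((x & x) | x) -> (x & x) = ½ -> ½ = ½  [~½ | ½]
They differ because Łukasiewicz three-valued logic Ł3 and K3 treat ½ differently under implication.

1; ½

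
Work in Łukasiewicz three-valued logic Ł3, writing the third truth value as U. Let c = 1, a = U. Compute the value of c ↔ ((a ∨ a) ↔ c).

a ∨ a = U ∨ U = U
(a ∨ a) ↔ c = U ↔ 1 = U
c ↔ ((a ∨ a) ↔ c) = 1 ↔ U = U

U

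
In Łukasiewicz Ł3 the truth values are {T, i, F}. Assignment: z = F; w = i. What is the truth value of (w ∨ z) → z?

w ∨ z = i ∨ F = i
(w ∨ z) → z = i → F = i

i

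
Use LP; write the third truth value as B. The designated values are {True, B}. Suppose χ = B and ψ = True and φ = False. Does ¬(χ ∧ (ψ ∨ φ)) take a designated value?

ψ ∨ φ = True ∨ False = True
χ ∧ (ψ ∨ φ) = B ∧ True = B
¬(χ ∧ (ψ ∨ φ)) = ¬B = B
B ∈ {True, B}.

Yes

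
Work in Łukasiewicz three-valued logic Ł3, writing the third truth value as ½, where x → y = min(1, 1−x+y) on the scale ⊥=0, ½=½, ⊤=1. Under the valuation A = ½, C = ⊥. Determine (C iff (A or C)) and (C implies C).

A or C = ½ or ⊥ = ½
C iff (A or C) = ⊥ iff ½ = ½  [1 − |0−½|]
C implies C = ⊥ implies ⊥ = ⊤
(C iff (A or C)) and (C implies C) = ½ and ⊤ = ½

½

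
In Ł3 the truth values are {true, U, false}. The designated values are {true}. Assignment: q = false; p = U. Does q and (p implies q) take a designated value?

p implies q = U implies false = U  [min(1, 1−½+0)]
q and (p implies q) = false and U = false
false ∉ {true}.

No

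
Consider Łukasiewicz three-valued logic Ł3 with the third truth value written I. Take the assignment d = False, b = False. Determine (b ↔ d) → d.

False

b ↔ d = False ↔ False = True
(b ↔ d) → d = True → False = False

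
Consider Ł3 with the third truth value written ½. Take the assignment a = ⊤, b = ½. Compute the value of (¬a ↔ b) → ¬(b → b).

½

¬a = ¬⊤ = ⊥
¬a ↔ b = ⊥ ↔ ½ = ½  [1 − |0−½|]
b → b = ½ → ½ = ⊤
¬(b → b) = ¬⊤ = ⊥
(¬a ↔ b) → ¬(b → b) = ½ → ⊥ = ½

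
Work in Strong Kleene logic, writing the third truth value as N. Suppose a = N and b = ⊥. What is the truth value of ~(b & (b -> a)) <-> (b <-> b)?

b -> a = ⊥ -> N = ⊤  [~⊥ | N]
b & (b -> a) = ⊥ & ⊤ = ⊥
~(b & (b -> a)) = ~⊥ = ⊤
b <-> b = ⊥ <-> ⊥ = ⊤
~(b & (b -> a)) <-> (b <-> b) = ⊤ <-> ⊤ = ⊤

⊤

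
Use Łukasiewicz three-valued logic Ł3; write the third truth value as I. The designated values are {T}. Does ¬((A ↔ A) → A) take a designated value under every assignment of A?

Countermodel: A=T gives F, which is not designated.

No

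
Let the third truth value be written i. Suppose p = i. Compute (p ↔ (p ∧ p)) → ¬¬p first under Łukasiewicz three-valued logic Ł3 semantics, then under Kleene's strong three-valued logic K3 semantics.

In Łukasiewicz three-valued logic Ł3: p ∧ p = i ∧ i = i
p ↔ (p ∧ p) = i ↔ i = 1  [1 − |½−½|]
¬p = ¬i = i
¬¬p = ¬i = i
(p ↔ (p ∧ p)) → ¬¬p = 1 → i = i
In Kleene's strong three-valued logic K3: p ∧ p = i ∧ i = i
p ↔ (p ∧ p) = i ↔ i = i
¬p = ¬i = i
¬¬p = ¬i = i
(p ↔ (p ∧ p)) → ¬¬p = i → i = i

i; i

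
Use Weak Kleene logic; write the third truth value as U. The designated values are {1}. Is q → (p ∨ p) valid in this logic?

No

Countermodel: q=1, p=U gives U, which is not designated.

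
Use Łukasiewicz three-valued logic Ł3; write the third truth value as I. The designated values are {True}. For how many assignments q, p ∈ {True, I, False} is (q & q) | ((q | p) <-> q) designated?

6

Of the 9 assignments, 6 give a value in {True}.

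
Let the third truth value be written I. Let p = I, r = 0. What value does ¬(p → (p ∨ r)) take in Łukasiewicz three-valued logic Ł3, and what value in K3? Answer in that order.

In Łukasiewicz three-valued logic Ł3: p ∨ r = I ∨ 0 = I
p → (p ∨ r) = I → I = 1  [min(1, 1−½+½)]
¬(p → (p ∨ r)) = ¬1 = 0
In K3: p ∨ r = I ∨ 0 = I
p → (p ∨ r) = I → I = I  [¬I ∨ I]
¬(p → (p ∨ r)) = ¬I = I
They differ because Łukasiewicz three-valued logic Ł3 and K3 treat I differently under implication.

0; I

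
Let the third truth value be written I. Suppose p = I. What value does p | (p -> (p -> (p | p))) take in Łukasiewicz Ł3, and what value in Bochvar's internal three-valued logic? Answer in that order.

In Łukasiewicz Ł3: p | p = I | I = I
p -> (p | p) = I -> I = True  [min(1, 1−½+½)]
p -> (p -> (p | p)) = I -> True = True
p | (p -> (p -> (p | p))) = I | True = True
In Bochvar's internal three-valued logic: p | p = I | I = I
p -> (p | p) = I -> I = I
p -> (p -> (p | p)) = I -> I = I
p | (p -> (p -> (p | p))) = I | I = I
They differ because Łukasiewicz Ł3 and Bochvar's internal three-valued logic treat I differently under the binary connectives.

True; I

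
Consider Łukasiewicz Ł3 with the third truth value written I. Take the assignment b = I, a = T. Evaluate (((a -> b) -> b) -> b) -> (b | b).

a -> b = T -> I = I
(a -> b) -> b = I -> I = T
((a -> b) -> b) -> b = T -> I = I
b | b = I | I = I
(((a -> b) -> b) -> b) -> (b | b) = I -> I = T

T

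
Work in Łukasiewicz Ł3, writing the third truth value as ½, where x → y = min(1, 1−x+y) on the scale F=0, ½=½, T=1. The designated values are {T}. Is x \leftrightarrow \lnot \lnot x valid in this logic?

Every assignment of x over {T, ½, F} gives a value in {T}.
In particular, with x=½: x \leftrightarrow \lnot \lnot x = T.

Yes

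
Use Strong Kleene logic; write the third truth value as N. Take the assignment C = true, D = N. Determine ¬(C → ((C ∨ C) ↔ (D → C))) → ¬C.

C ∨ C = true ∨ true = true
D → C = N → true = true  [¬N ∨ true]
(C ∨ C) ↔ (D → C) = true ↔ true = true
C → ((C ∨ C) ↔ (D → C)) = true → true = true
¬(C → ((C ∨ C) ↔ (D → C))) = ¬true = false
¬C = ¬true = false
¬(C → ((C ∨ C) ↔ (D → C))) → ¬C = false → false = true

true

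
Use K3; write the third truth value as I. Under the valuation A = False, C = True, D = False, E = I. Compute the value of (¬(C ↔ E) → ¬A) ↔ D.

False

C ↔ E = True ↔ I = I
¬(C ↔ E) = ¬I = I
¬A = ¬False = True
¬(C ↔ E) → ¬A = I → True = True  [¬I ∨ True]
(¬(C ↔ E) → ¬A) ↔ D = True ↔ False = False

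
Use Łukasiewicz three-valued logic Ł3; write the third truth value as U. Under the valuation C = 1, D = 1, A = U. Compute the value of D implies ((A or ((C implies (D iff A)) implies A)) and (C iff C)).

1

D iff A = 1 iff U = U
C implies (D iff A) = 1 implies U = U
(C implies (D iff A)) implies A = U implies U = 1
A or ((C implies (D iff A)) implies A) = U or 1 = 1
C iff C = 1 iff 1 = 1
(A or ((C implies (D iff A)) implies A)) and (C iff C) = 1 and 1 = 1
D implies ((A or ((C implies (D iff A)) implies A)) and (C iff C)) = 1 implies 1 = 1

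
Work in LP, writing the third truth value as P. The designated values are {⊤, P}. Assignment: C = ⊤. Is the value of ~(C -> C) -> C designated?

C -> C = ⊤ -> ⊤ = ⊤
~(C -> C) = ~⊤ = ⊥
~(C -> C) -> C = ⊥ -> ⊤ = ⊤
⊤ ∈ {⊤, P}.

Yes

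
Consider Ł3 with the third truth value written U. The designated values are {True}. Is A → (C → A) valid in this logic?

Every assignment of A, C over {True, U, False} gives a value in {True}.
In particular, with A=U, C=U: A → (C → A) = True.

Yes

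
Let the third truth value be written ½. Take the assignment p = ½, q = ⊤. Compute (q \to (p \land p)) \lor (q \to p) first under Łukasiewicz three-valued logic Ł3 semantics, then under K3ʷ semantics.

½; ½

In Łukasiewicz three-valued logic Ł3: p \land p = ½ \land ½ = ½
q \to (p \land p) = ⊤ \to ½ = ½  [min(1, 1−1+½)]
q \to p = ⊤ \to ½ = ½
(q \to (p \land p)) \lor (q \to p) = ½ \lor ½ = ½
In K3ʷ: p \land p = ½ \land ½ = ½
q \to (p \land p) = ⊤ \to ½ = ½
q \to p = ⊤ \to ½ = ½
(q \to (p \land p)) \lor (q \to p) = ½ \lor ½ = ½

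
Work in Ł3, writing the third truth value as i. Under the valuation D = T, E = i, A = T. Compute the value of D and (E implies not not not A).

i

not A = not T = F
not not A = not F = T
not not not A = not T = F
E implies not not not A = i implies F = i  [min(1, 1−½+0)]
D and (E implies not not not A) = T and i = i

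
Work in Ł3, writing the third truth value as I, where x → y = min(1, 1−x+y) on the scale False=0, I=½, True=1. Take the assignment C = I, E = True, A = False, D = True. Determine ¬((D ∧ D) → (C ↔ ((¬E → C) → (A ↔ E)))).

I

D ∧ D = True ∧ True = True
¬E = ¬True = False
¬E → C = False → I = True
A ↔ E = False ↔ True = False
(¬E → C) → (A ↔ E) = True → False = False
C ↔ ((¬E → C) → (A ↔ E)) = I ↔ False = I
(D ∧ D) → (C ↔ ((¬E → C) → (A ↔ E))) = True → I = I
¬((D ∧ D) → (C ↔ ((¬E → C) → (A ↔ E)))) = ¬I = I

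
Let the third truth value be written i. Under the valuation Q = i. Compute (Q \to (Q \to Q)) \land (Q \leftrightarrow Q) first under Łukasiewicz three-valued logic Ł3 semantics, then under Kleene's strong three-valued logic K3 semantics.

⊤; i

In Łukasiewicz three-valued logic Ł3: Q \to Q = i \to i = ⊤  [min(1, 1−½+½)]
Q \to (Q \to Q) = i \to ⊤ = ⊤
Q \leftrightarrow Q = i \leftrightarrow i = ⊤
(Q \to (Q \to Q)) \land (Q \leftrightarrow Q) = ⊤ \land ⊤ = ⊤
In Kleene's strong three-valued logic K3: Q \to Q = i \to i = i  [\lnot i \lor i]
Q \to (Q \to Q) = i \to i = i
Q \leftrightarrow Q = i \leftrightarrow i = i
(Q \to (Q \to Q)) \land (Q \leftrightarrow Q) = i \land i = i
They differ because Łukasiewicz three-valued logic Ł3 and Kleene's strong three-valued logic K3 treat i differently under implication.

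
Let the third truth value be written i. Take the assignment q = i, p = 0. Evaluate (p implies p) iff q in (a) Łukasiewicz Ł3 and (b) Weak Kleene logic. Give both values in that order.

i; i

In Łukasiewicz Ł3: p implies p = 0 implies 0 = 1
(p implies p) iff q = 1 iff i = i  [1 − |1−½|]
In Weak Kleene logic: p implies p = 0 implies 0 = 1
(p implies p) iff q = 1 iff i = i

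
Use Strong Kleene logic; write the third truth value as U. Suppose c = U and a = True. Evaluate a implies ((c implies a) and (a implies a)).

True

c implies a = U implies True = True
a implies a = True implies True = True
(c implies a) and (a implies a) = True and True = True
a implies ((c implies a) and (a implies a)) = True implies True = True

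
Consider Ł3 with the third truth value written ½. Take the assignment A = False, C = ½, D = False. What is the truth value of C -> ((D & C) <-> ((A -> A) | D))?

½

D & C = False & ½ = False
A -> A = False -> False = True
(A -> A) | D = True | False = True
(D & C) <-> ((A -> A) | D) = False <-> True = False
C -> ((D & C) <-> ((A -> A) | D)) = ½ -> False = ½  [min(1, 1−½+0)]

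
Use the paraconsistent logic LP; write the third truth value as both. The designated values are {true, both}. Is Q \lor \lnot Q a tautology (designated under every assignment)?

Every assignment of Q over {true, both, false} gives a value in {true, both}.
In particular, with Q=both: Q \lor \lnot Q = both.

Yes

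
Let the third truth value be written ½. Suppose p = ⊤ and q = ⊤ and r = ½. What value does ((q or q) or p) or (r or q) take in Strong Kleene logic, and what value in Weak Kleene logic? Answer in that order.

⊤; ½

In Strong Kleene logic: q or q = ⊤ or ⊤ = ⊤
(q or q) or p = ⊤ or ⊤ = ⊤
r or q = ½ or ⊤ = ⊤
((q or q) or p) or (r or q) = ⊤ or ⊤ = ⊤
In Weak Kleene logic: q or q = ⊤ or ⊤ = ⊤
(q or q) or p = ⊤ or ⊤ = ⊤
r or q = ½ or ⊤ = ½
((q or q) or p) or (r or q) = ⊤ or ½ = ½
They differ because Strong Kleene logic and Weak Kleene logic treat ½ differently under the binary connectives.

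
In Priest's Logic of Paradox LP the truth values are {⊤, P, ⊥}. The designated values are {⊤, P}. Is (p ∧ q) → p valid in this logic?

Yes

Every assignment of p, q over {⊤, P, ⊥} gives a value in {⊤, P}.
In particular, with p=P, q=P: (p ∧ q) → p = P.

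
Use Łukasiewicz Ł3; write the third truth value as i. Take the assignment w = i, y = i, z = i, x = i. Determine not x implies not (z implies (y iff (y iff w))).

not x = not i = i
y iff w = i iff i = 1  [1 − |½−½|]
y iff (y iff w) = i iff 1 = i
z implies (y iff (y iff w)) = i implies i = 1
not (z implies (y iff (y iff w))) = not 1 = 0
not x implies not (z implies (y iff (y iff w))) = i implies 0 = i

i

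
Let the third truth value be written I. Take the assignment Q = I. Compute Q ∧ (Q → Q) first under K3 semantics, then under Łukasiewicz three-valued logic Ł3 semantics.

In K3: Q → Q = I → I = I  [¬I ∨ I]
Q ∧ (Q → Q) = I ∧ I = I
In Łukasiewicz three-valued logic Ł3: Q → Q = I → I = true
Q ∧ (Q → Q) = I ∧ true = I

I; I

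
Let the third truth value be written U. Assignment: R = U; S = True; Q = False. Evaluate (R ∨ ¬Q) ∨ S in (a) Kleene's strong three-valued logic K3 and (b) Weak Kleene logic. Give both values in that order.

True; U

In Kleene's strong three-valued logic K3: ¬Q = ¬False = True
R ∨ ¬Q = U ∨ True = True
(R ∨ ¬Q) ∨ S = True ∨ True = True
In Weak Kleene logic: ¬Q = ¬False = True
R ∨ ¬Q = U ∨ True = U
(R ∨ ¬Q) ∨ S = U ∨ True = U
They differ because Kleene's strong three-valued logic K3 and Weak Kleene logic treat U differently under the binary connectives.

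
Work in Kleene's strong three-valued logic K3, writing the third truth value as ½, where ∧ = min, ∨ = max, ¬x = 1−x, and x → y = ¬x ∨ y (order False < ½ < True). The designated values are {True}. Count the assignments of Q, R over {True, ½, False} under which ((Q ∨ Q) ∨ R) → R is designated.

Designated under: (Q=True, R=True); (Q=½, R=True); (Q=False, R=True); (Q=False, R=False).

4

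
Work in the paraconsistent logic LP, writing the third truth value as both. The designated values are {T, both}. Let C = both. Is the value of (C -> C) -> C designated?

Yes

C -> C = both -> both = both  [~both | both]
(C -> C) -> C = both -> both = both
both ∈ {T, both}.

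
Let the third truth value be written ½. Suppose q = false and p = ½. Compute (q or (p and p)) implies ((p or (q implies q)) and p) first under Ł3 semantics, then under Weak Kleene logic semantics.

true; ½

In Ł3: p and p = ½ and ½ = ½
q or (p and p) = false or ½ = ½
q implies q = false implies false = true
p or (q implies q) = ½ or true = true
(p or (q implies q)) and p = true and ½ = ½
(q or (p and p)) implies ((p or (q implies q)) and p) = ½ implies ½ = true  [min(1, 1−½+½)]
In Weak Kleene logic: p and p = ½ and ½ = ½
q or (p and p) = false or ½ = ½
q implies q = false implies false = true
p or (q implies q) = ½ or true = ½
(p or (q implies q)) and p = ½ and ½ = ½
(q or (p and p)) implies ((p or (q implies q)) and p) = ½ implies ½ = ½  [any arg is the third value ⇒ result is the third value]
They differ because Ł3 and Weak Kleene logic treat ½ differently under the binary connectives.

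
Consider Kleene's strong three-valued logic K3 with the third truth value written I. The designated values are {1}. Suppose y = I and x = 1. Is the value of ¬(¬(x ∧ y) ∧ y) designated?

No

x ∧ y = 1 ∧ I = I
¬(x ∧ y) = ¬I = I
¬(x ∧ y) ∧ y = I ∧ I = I
¬(¬(x ∧ y) ∧ y) = ¬I = I
I ∉ {1}.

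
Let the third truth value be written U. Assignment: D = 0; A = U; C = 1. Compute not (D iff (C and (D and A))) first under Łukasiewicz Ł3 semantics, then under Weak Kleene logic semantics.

In Łukasiewicz Ł3: D and A = 0 and U = 0
C and (D and A) = 1 and 0 = 0
D iff (C and (D and A)) = 0 iff 0 = 1
not (D iff (C and (D and A))) = not 1 = 0
In Weak Kleene logic: D and A = 0 and U = U
C and (D and A) = 1 and U = U
D iff (C and (D and A)) = 0 iff U = U
not (D iff (C and (D and A))) = not U = U
They differ because Łukasiewicz Ł3 and Weak Kleene logic treat U differently under the binary connectives.

0; U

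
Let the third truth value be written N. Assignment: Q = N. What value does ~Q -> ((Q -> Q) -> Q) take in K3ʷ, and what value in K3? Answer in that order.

In K3ʷ: ~Q = ~N = N
Q -> Q = N -> N = N
(Q -> Q) -> Q = N -> N = N
~Q -> ((Q -> Q) -> Q) = N -> N = N
In K3: ~Q = ~N = N
Q -> Q = N -> N = N  [~N | N]
(Q -> Q) -> Q = N -> N = N
~Q -> ((Q -> Q) -> Q) = N -> N = N

N; N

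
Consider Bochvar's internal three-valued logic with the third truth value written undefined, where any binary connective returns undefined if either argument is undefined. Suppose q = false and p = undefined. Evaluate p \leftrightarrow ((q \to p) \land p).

q \to p = false \to undefined = undefined  [any arg is the third value ⇒ result is the third value]
(q \to p) \land p = undefined \land undefined = undefined
p \leftrightarrow ((q \to p) \land p) = undefined \leftrightarrow undefined = undefined

undefined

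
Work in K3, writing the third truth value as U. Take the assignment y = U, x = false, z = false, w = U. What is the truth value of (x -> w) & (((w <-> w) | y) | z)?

x -> w = false -> U = true
w <-> w = U <-> U = U
(w <-> w) | y = U | U = U
((w <-> w) | y) | z = U | false = U
(x -> w) & (((w <-> w) | y) | z) = true & U = U

U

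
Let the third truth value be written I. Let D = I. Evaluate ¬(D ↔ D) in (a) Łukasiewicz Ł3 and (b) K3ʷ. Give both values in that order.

false; I

In Łukasiewicz Ł3: D ↔ D = I ↔ I = true  [1 − |½−½|]
¬(D ↔ D) = ¬true = false
In K3ʷ: D ↔ D = I ↔ I = I
¬(D ↔ D) = ¬I = I
They differ because Łukasiewicz Ł3 and K3ʷ treat I differently under the binary connectives.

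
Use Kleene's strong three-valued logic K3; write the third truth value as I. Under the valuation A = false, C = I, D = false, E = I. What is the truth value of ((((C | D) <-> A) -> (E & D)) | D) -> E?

C | D = I | false = I
(C | D) <-> A = I <-> false = I
E & D = I & false = false
((C | D) <-> A) -> (E & D) = I -> false = I
(((C | D) <-> A) -> (E & D)) | D = I | false = I
((((C | D) <-> A) -> (E & D)) | D) -> E = I -> I = I

I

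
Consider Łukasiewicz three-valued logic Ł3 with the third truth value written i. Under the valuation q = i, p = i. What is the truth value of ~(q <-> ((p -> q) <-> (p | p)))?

p -> q = i -> i = 1  [min(1, 1−½+½)]
p | p = i | i = i
(p -> q) <-> (p | p) = 1 <-> i = i
q <-> ((p -> q) <-> (p | p)) = i <-> i = 1
~(q <-> ((p -> q) <-> (p | p))) = ~1 = 0

0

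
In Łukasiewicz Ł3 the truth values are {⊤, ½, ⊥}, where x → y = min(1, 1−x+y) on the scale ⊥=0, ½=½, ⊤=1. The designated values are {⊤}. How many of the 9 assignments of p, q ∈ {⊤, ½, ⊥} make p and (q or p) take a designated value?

Designated under: (p=⊤, q=⊤); (p=⊤, q=½); (p=⊤, q=⊥).

3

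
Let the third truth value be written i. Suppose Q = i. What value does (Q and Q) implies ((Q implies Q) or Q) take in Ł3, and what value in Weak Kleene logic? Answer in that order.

True; i

In Ł3: Q and Q = i and i = i
Q implies Q = i implies i = True  [min(1, 1−½+½)]
(Q implies Q) or Q = True or i = True
(Q and Q) implies ((Q implies Q) or Q) = i implies True = True
In Weak Kleene logic: Q and Q = i and i = i
Q implies Q = i implies i = i  [any arg is the third value ⇒ result is the third value]
(Q implies Q) or Q = i or i = i
(Q and Q) implies ((Q implies Q) or Q) = i implies i = i
They differ because Ł3 and Weak Kleene logic treat i differently under the binary connectives.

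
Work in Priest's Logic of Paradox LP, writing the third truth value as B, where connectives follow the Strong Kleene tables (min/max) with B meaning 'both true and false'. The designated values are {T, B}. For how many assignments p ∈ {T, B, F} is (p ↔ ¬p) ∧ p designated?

1

p=T: F ·
p=B: B ✓
p=F: F ·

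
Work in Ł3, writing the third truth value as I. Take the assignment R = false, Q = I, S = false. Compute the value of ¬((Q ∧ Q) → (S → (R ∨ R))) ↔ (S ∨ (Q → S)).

I

Q ∧ Q = I ∧ I = I
R ∨ R = false ∨ false = false
S → (R ∨ R) = false → false = true
(Q ∧ Q) → (S → (R ∨ R)) = I → true = true  [min(1, 1−½+1)]
¬((Q ∧ Q) → (S → (R ∨ R))) = ¬true = false
Q → S = I → false = I
S ∨ (Q → S) = false ∨ I = I
¬((Q ∧ Q) → (S → (R ∨ R))) ↔ (S ∨ (Q → S)) = false ↔ I = I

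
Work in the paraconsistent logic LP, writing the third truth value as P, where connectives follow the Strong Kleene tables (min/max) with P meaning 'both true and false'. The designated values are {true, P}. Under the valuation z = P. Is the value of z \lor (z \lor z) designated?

z \lor z = P \lor P = P
z \lor (z \lor z) = P \lor P = P
P ∈ {true, P}.

Yes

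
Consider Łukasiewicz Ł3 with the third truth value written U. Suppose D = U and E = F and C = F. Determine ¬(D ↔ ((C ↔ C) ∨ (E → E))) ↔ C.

C ↔ C = F ↔ F = T
E → E = F → F = T
(C ↔ C) ∨ (E → E) = T ∨ T = T
D ↔ ((C ↔ C) ∨ (E → E)) = U ↔ T = U
¬(D ↔ ((C ↔ C) ∨ (E → E))) = ¬U = U
¬(D ↔ ((C ↔ C) ∨ (E → E))) ↔ C = U ↔ F = U

U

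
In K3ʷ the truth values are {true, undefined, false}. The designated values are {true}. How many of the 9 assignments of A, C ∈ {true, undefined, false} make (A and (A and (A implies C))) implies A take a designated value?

Designated under: (A=true, C=true); (A=true, C=false); (A=false, C=true); (A=false, C=false).

4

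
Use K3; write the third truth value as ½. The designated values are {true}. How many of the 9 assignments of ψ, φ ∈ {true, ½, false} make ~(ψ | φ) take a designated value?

1

Designated under: (ψ=false, φ=false).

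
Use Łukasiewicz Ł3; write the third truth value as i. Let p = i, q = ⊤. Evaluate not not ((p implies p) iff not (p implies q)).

⊥

p implies p = i implies i = ⊤  [min(1, 1−½+½)]
p implies q = i implies ⊤ = ⊤
not (p implies q) = not ⊤ = ⊥
(p implies p) iff not (p implies q) = ⊤ iff ⊥ = ⊥
not ((p implies p) iff not (p implies q)) = not ⊥ = ⊤
not not ((p implies p) iff not (p implies q)) = not ⊤ = ⊥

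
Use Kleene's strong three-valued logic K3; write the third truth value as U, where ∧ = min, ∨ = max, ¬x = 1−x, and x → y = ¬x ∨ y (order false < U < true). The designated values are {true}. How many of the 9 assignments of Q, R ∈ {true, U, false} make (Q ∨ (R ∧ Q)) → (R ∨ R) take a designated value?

Of the 9 assignments, 5 give a value in {true}.

5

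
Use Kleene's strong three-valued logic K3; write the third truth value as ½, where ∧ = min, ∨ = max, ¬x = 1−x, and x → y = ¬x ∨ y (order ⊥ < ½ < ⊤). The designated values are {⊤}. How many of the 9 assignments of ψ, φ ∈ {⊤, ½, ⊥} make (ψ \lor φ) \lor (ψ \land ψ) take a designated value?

5

Of the 9 assignments, 5 give a value in {⊤}.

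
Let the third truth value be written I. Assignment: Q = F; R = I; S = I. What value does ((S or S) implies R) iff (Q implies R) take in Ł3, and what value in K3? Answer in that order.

T; I

In Ł3: S or S = I or I = I
(S or S) implies R = I implies I = T  [min(1, 1−½+½)]
Q implies R = F implies I = T
((S or S) implies R) iff (Q implies R) = T iff T = T
In K3: S or S = I or I = I
(S or S) implies R = I implies I = I  [not I or I]
Q implies R = F implies I = T
((S or S) implies R) iff (Q implies R) = I iff T = I
They differ because Ł3 and K3 treat I differently under implication.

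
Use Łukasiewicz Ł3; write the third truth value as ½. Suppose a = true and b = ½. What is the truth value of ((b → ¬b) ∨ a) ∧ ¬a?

false

¬b = ¬½ = ½
b → ¬b = ½ → ½ = true  [min(1, 1−½+½)]
(b → ¬b) ∨ a = true ∨ true = true
¬a = ¬true = false
((b → ¬b) ∨ a) ∧ ¬a = true ∧ false = false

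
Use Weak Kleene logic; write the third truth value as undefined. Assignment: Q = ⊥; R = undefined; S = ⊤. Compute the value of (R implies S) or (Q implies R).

R implies S = undefined implies ⊤ = undefined  [any arg is the third value ⇒ result is the third value]
Q implies R = ⊥ implies undefined = undefined
(R implies S) or (Q implies R) = undefined or undefined = undefined

undefined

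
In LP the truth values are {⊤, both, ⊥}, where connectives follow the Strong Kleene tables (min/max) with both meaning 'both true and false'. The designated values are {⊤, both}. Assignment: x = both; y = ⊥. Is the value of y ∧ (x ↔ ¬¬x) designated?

No

¬x = ¬both = both
¬¬x = ¬both = both
x ↔ ¬¬x = both ↔ both = both
y ∧ (x ↔ ¬¬x) = ⊥ ∧ both = ⊥
⊥ ∉ {⊤, both}.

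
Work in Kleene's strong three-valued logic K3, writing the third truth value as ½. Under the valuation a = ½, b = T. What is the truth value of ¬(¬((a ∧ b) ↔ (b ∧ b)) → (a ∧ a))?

a ∧ b = ½ ∧ T = ½
b ∧ b = T ∧ T = T
(a ∧ b) ↔ (b ∧ b) = ½ ↔ T = ½
¬((a ∧ b) ↔ (b ∧ b)) = ¬½ = ½
a ∧ a = ½ ∧ ½ = ½
¬((a ∧ b) ↔ (b ∧ b)) → (a ∧ a) = ½ → ½ = ½  [¬½ ∨ ½]
¬(¬((a ∧ b) ↔ (b ∧ b)) → (a ∧ a)) = ¬½ = ½

½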